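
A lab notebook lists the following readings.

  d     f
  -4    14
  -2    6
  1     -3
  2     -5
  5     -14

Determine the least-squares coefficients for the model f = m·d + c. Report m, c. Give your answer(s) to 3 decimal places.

Entries of MᵀM: Σd·d = 50, Σd = 2, Σ1 = 5.
For Mᵀf: Σd·f = -151, Σf = -2.
Δ = 50·5 − 2² = 246.
m = ((-151)·5 − 2·(-2))/246 = -751/246; c = (50·(-2) − 2·(-151))/246 = 101/123.

m = -3.053, c = 0.821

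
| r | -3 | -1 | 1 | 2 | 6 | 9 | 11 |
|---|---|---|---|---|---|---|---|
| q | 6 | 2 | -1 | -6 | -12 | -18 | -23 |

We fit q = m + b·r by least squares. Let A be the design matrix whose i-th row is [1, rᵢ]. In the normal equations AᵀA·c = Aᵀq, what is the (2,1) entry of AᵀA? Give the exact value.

Row 2 ↔ basis r, column 1 ↔ basis 1, so (AᵀA)_{2,1} = Σᵢ r = (-3)·(1) + (-1)·(1) + (1)·(1) + (2)·(1) + (6)·(1) + (9)·(1) + (11)·(1) = 25.

25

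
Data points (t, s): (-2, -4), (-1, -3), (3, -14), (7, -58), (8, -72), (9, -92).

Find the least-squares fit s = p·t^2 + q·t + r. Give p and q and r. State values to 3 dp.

Sums needed: Σt^2·t^2 = 13156, Σt^2·t = 1602, Σt^2 = 208, Σt·t = 208, Σt = 24, Σ1 = 6.
For Xᵀs: Σt^2·s = -15047, Σt·s = -1841, Σs = -243.
XᵀX·[p, q, r]ᵀ = Xᵀs becomes [[13156, 1602, 208]; [1602, 208, 24]; [208, 24, 6]]·[p, q, r]ᵀ = [-15047, -1841, -243]ᵀ.
Inverting the 3×3 Gram matrix, [p, q, r]ᵀ = [-15567/15638, -14311/15638, -36439/15638]ᵀ.

p = -0.995, q = -0.915, r = -2.330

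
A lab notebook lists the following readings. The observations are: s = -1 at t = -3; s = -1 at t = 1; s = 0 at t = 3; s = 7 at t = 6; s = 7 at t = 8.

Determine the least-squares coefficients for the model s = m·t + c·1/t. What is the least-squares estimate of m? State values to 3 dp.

With design matrix A, AᵀA = [[119, 5]; [5, 81/64]] and Aᵀs = [100, 11/8]ᵀ.
det = 119·(81/64) − 5² = 8039/64.
m = (100·(81/64) − 5·(11/8))/(8039/64) = 7660/8039; c = (119·(11/8) − 5·100)/(8039/64) = -21528/8039.

m = 0.953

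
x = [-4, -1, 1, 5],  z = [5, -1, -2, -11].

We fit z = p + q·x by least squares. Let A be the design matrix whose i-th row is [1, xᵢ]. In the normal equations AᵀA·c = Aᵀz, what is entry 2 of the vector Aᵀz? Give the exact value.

Entry 2 ↔ basis x, so (Aᵀz)_{2} = Σᵢ (x)·zᵢ = (-4)·(5) + (-1)·(-1) + (1)·(-2) + (5)·(-11) = -76.

-76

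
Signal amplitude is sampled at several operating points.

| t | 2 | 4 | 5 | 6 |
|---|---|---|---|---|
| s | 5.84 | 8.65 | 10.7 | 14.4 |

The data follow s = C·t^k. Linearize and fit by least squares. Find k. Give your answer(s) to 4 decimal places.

Taking logs, ln s = k·ln t + ln C, so regress ln s on ln t.
XᵀX = [[8.2030, 5.4806]; [5.4806, 4]], rhs = [12.8080, 8.9598]ᵀ  (here Σln t = 5.4806, Σ(ln t)² = 8.2030, Σln s = 8.9598, Σln t·ln s = 12.8080).
Slope k = (n·Σln t·ln s − Σln t·Σln s)/(n·Σ(ln t)² − (Σln t)²) = (4·12.8080 − 5.4806·8.9598)/2.7744 = 0.76660; ln C = (Σln s − k·Σln t)/n = 1.18958.

k = 0.7666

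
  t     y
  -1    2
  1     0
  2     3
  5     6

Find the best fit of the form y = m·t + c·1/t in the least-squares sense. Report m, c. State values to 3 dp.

The normal equations are: 31·m + 4·c = 34;  4·m + (229/100)·c = 7/10.
(Σt·t = 31, Σt·1/t = 4, Σ1/t·1/t = 229/100, Σt·y = 34, Σ1/t·y = 7/10.)
Eliminating c: (229/100)·(row 1) − 4·(row 2) gives (5499/100)·m = (229/100)·34 − 4·(7/10) = 3753/50, so m = 834/611.
Then c = ((7/10) − 4·(834/611))/(229/100) = -1270/611.

m = 1.365, c = -2.079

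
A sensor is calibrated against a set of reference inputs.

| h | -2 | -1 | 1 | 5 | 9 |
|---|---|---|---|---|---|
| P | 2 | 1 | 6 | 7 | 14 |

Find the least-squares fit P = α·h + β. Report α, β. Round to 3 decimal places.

Setting ∂/∂α … = 0 gives: 112·α + 12·β = 162;  12·α + 5·β = 30.
(Σh·h = 112, Σh = 12, Σ1 = 5, Σh·P = 162, ΣP = 30.)
Δ = 112·5 − 12² = 416.
α = (162·5 − 12·30)/416 = 225/208; β = (112·30 − 12·162)/416 = 177/52.

α = 1.082, β = 3.404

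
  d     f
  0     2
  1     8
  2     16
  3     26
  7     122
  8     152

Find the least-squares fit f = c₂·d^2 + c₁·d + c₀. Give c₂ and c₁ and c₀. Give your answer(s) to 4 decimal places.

The normal equations are: 6595·c₂ + 891·c₁ + 127·c₀ = 16012;  891·c₂ + 127·c₁ + 21·c₀ = 2188;  127·c₂ + 21·c₁ + 6·c₀ = 326.
Row-reducing yields c₂ = 29983/14480, c₁ = 33143/14480, c₀ = 18053/7240.

c₂ = 2.0706, c₁ = 2.2889, c₀ = 2.4935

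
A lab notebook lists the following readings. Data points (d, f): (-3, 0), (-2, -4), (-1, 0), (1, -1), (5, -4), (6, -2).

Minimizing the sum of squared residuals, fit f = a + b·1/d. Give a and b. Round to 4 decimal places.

a = -1.8655, b = -0.4133

The normal system AᵀA·[a, b]ᵀ = Aᵀf is [[6, -7/15]; [-7/15, 1093/450]]·[a, b]ᵀ = [-11, -2/15]ᵀ.
Eliminating b: (1093/450)·(row 1) − (-7/15)·(row 2) gives (646/45)·a = (1093/450)·(-11) − (-7/15)·(-2/15) = -1339/50, so a = -12051/6460.
Then b = ((-2/15) − (-7/15)·(-12051/6460))/(1093/450) = -267/646.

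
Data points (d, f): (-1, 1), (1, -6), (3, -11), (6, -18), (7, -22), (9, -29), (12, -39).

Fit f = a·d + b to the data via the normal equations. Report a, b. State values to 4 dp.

Forming XᵀX = [[321, 37]; [37, 7]] and Xᵀf = [-1031, -124]ᵀ gives XᵀX·[a, b]ᵀ = Xᵀf.
Determinant 321·7 − 37² = 878.
a = ((-1031)·7 − 37·(-124))/878 = -2629/878; b = (321·(-124) − 37·(-1031))/878 = -1657/878.

a = -2.9943, b = -1.8872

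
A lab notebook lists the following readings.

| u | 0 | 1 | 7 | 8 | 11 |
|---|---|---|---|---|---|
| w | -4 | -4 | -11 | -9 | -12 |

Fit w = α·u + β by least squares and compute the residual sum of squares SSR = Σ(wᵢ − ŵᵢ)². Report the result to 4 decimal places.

From the data, Σu·u = 235, Σu = 27, Σ1 = 5.
And Σu·w = -285, Σw = -40.
MᵀM·[α, β]ᵀ = Mᵀw becomes [[235, 27]; [27, 5]]·[α, β]ᵀ = [-285, -40]ᵀ.
Δ = 235·5 − 27² = 446.
α = ((-285)·5 − 27·(-40))/446 = -345/446; β = (235·(-40) − 27·(-285))/446 = -1705/446.
Residuals: -79/446, 133/223, -393/223, 451/446, 74/223; SSR = 2063/446.

SSR = 4.6256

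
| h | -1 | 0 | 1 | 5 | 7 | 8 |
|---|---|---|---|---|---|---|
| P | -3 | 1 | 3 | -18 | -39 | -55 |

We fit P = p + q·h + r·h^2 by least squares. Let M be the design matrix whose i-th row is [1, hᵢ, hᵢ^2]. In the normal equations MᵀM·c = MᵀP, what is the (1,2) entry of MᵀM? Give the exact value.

20

Row 1 ↔ basis 1, column 2 ↔ basis h, so (MᵀM)_{1,2} = Σᵢ h = (1)·(-1) + (1)·(0) + (1)·(1) + (1)·(5) + (1)·(7) + (1)·(8) = 20.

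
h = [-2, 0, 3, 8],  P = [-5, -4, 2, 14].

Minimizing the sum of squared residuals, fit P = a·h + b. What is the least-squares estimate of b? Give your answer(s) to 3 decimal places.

Compute the Gram sums: Σh·h = 77, Σh = 9, Σ1 = 4.
Moment sums: Σh·P = 128, ΣP = 7.
Eliminating b: 4·(row 1) − 9·(row 2) gives 227·a = 4·128 − 9·7 = 449, so a = 449/227.
Then b = (7 − 9·(449/227))/4 = -613/227.

b = -2.700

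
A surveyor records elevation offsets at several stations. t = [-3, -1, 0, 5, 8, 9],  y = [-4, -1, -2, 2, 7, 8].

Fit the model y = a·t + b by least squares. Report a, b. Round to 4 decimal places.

Sums needed: Σt·t = 180, Σt = 18, Σ1 = 6.
And Σt·y = 151, Σy = 10.
So MᵀM·[a, b]ᵀ = Mᵀy: [[180, 18]; [18, 6]]·[a, b]ᵀ = [151, 10]ᵀ.
det = 180·6 − 18² = 756.
a = (151·6 − 18·10)/756 = 121/126; b = (180·10 − 18·151)/756 = -17/14.

a = 0.9603, b = -1.2143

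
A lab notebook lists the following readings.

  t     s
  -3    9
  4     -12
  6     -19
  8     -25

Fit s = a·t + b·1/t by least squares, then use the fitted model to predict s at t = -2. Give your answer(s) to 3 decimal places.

ŝ = 5.458

The normal equations are: 125·a + 4·b = -389;  4·a + (125/576)·b = -295/24.
(Σt·t = 125, Σt·1/t = 4, Σ1/t·1/t = 125/576, Σt·s = -389, Σ1/t·s = -295/24.)
Eliminating b: (125/576)·(row 1) − 4·(row 2) gives (6409/576)·a = (125/576)·(-389) − 4·(-295/24) = -20305/576, so a = -20305/6409.
Then b = ((-295/24) − 4·(-20305/6409))/(125/576) = 11256/6409.
At t = -2: ŝ = (-20305/6409)·(-2) + (11256/6409)·(-1/2) = 34982/6409.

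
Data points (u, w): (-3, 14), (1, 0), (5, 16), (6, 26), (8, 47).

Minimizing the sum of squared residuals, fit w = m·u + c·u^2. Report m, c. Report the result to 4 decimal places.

The normal system MᵀM·[m, c]ᵀ = Mᵀw is [[135, 827]; [827, 6099]]·[m, c]ᵀ = [570, 4470]ᵀ.
Determinant 135·6099 − 827² = 139436.
m = (570·6099 − 827·4470)/139436 = -55065/34859; c = (135·4470 − 827·570)/139436 = 33015/34859.

m = -1.5796, c = 0.9471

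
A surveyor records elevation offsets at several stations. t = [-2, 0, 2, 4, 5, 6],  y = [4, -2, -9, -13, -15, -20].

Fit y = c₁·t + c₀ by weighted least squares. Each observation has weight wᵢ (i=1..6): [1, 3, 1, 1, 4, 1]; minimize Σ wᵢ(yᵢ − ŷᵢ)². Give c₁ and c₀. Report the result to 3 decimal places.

Setting ∂/∂c₁ … = 0 gives: 160·c₁ + 30·c₀ = -498;  30·c₁ + 11·c₀ = -104.
Δ = 160·11 − 30² = 860.
c₁ = ((-498)·11 − 30·(-104))/860 = -1179/430; c₀ = (160·(-104) − 30·(-498))/860 = -85/43.

c₁ = -2.742, c₀ = -1.977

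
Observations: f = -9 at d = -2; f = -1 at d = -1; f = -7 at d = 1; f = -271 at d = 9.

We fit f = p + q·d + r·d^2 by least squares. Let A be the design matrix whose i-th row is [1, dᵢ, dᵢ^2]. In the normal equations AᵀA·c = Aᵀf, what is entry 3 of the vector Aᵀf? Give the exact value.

Entry 3 ↔ basis d^2, so (Aᵀf)_{3} = Σᵢ (d^2)·fᵢ = (4)·(-9) + (1)·(-1) + (1)·(-7) + (81)·(-271) = -21995.

-21995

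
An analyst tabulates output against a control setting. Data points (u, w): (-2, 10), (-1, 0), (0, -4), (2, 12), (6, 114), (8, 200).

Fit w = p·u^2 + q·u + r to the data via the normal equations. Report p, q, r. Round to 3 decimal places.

Entries of MᵀM: Σu^2·u^2 = 5425, Σu^2·u = 727, Σu^2 = 109, Σu·u = 109, Σu = 13, Σ1 = 6.
Right-hand side: Σu^2·w = 16992, Σu·w = 2288, Σw = 332.
Solving the 3×3 system (Gaussian elimination) gives p = 17405/5631, q = 17951/28155, r = -20646/9385.

p = 3.091, q = 0.638, r = -2.200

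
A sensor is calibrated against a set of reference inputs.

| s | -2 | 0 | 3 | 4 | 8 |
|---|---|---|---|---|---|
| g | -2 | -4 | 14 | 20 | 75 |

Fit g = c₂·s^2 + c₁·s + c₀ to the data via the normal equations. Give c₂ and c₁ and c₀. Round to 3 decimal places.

Entries of XᵀX: Σs^2·s^2 = 4449, Σs^2·s = 595, Σs^2 = 93, Σs·s = 93, Σs = 13, Σ1 = 5.
For Xᵀg: Σs^2·g = 5238, Σs·g = 726, Σg = 103.
So XᵀX·[c₂, c₁, c₀]ᵀ = Xᵀg: [[4449, 595, 93]; [595, 93, 13]; [93, 13, 5]]·[c₂, c₁, c₀]ᵀ = [5238, 726, 103]ᵀ.
Solving the 3×3 system (Gaussian elimination) gives c₂ = 87095/90566, c₁ = 181341/90566, c₀ = -112897/45283.

c₂ = 0.962, c₁ = 2.002, c₀ = -2.493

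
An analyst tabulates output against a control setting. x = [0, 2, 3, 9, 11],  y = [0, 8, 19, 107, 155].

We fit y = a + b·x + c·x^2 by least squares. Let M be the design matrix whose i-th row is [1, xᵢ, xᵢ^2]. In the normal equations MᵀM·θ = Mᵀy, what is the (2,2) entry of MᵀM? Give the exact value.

Row 2 ↔ basis x, column 2 ↔ basis x, so (MᵀM)_{2,2} = Σᵢ (x)·(x) = (0)·(0) + (2)·(2) + (3)·(3) + (9)·(9) + (11)·(11) = 215.

215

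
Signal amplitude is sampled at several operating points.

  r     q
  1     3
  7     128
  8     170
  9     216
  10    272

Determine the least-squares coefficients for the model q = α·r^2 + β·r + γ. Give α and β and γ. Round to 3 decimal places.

From the data, Σr^2·r^2 = 23059, Σr^2·r = 2585, Σr^2 = 295, Σr·r = 295, Σr = 35, Σ1 = 5.
Moment sums: Σr^2·q = 61851, Σr·q = 6923, Σq = 789.
Normal equations: [[23059, 2585, 295]; [2585, 295, 35]; [295, 35, 5]]·[α, β, γ]ᵀ = [61851, 6923, 789]ᵀ.
Inverting the 3×3 Gram matrix, [α, β, γ]ᵀ = [370/123, -404/123, 679/205]ᵀ.

α = 3.008, β = -3.285, γ = 3.312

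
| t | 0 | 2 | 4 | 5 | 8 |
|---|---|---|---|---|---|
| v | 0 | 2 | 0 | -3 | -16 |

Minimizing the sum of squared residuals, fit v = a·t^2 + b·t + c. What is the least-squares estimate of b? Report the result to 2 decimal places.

From the data, Σt^2·t^2 = 4993, Σt^2·t = 709, Σt^2 = 109, Σt·t = 109, Σt = 19, Σ1 = 5.
And Σt^2·v = -1091, Σt·v = -139, Σv = -17.
So XᵀX·[a, b, c]ᵀ = Xᵀv: [[4993, 709, 109]; [709, 109, 19]; [109, 19, 5]]·[a, b, c]ᵀ = [-1091, -139, -17]ᵀ.
Row-reducing yields a = -5722/11739, b = 22105/11739, c = 276/3913.

b = 1.88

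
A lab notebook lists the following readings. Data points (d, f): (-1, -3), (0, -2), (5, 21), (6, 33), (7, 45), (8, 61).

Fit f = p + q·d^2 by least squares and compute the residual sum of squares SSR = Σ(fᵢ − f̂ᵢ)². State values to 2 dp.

SSR = 3.25

Normal-equation sums: Σ1 = 6, Σd^2 = 175, Σd^2·d^2 = 8419.
And Σf = 155, Σd^2·f = 7819.
MᵀM·[p, q]ᵀ = Mᵀf becomes [[6, 175]; [175, 8419]]·[p, q]ᵀ = [155, 7819]ᵀ.
det = 6·8419 − 175² = 19889.
p = (155·8419 − 175·7819)/19889 = -63380/19889; q = (6·7819 − 175·155)/19889 = 19789/19889.
Residuals: -16076/19889, 23602/19889, -13676/19889, 7313/19889, -11276/19889, 10113/19889; SSR = 64630/19889.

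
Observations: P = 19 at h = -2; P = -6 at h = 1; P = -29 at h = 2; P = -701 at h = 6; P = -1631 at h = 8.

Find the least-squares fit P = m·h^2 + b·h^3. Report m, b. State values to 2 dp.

m = -1.39, b = -3.01

MᵀM·[m, b]ᵀ = MᵀP reads: 5425·m + 40545·b = -129666;  40545·m + 308929·b = -986878.
(Σh^2·h^2 = 5425, Σh^2·h^3 = 40545, Σh^3·h^3 = 308929, Σh^2·P = -129666, Σh^3·P = -986878.)
Eliminating b: 308929·(row 1) − 40545·(row 2) gives 32042800·m = 308929·(-129666) − 40545·(-986878) = -44619204, so m = -11154801/8010700.
Then b = ((-986878) − 40545·(-11154801/8010700))/308929 = -4825259/1602140.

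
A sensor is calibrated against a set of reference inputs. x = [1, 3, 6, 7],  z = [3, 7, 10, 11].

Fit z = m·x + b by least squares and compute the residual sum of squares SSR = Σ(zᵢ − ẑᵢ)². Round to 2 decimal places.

Normal-equation sums: Σx·x = 95, Σx = 17, Σ1 = 4.
Right-hand side: Σx·z = 161, Σz = 31.
Normal equations: [[95, 17]; [17, 4]]·[m, b]ᵀ = [161, 31]ᵀ.
Δ = 95·4 − 17² = 91.
m = (161·4 − 17·31)/91 = 9/7; b = (95·31 − 17·161)/91 = 16/7.
Residuals: -4/7, 6/7, 0, -2/7; SSR = 8/7.

SSR = 1.14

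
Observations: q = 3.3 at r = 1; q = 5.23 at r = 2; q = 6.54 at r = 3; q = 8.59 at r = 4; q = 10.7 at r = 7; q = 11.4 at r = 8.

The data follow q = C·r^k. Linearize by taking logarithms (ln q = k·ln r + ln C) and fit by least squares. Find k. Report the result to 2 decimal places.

k = 0.60

Taking logs, ln q = k·ln r + ln C, so regress ln q on ln r.
Over the data: Σln r = 7.2034, Σ(ln r)² = 11.7199, Σln q = 11.6807, Σln r·ln q = 15.8641.
Normal system: [[11.7199, 7.2034]; [7.2034, 6]]·[k, ln C]ᵀ = [15.8641, 11.6807]ᵀ.
Solving (det = 18.4301): k = 0.59921, ln C = 1.22740.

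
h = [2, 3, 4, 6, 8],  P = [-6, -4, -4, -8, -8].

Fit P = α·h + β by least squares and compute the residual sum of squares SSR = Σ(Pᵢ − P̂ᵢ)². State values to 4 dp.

SSR = 7.5517

XᵀX·[α, β]ᵀ = XᵀP reads: 129·α + 23·β = -152;  23·α + 5·β = -30.
(Σh·h = 129, Σh = 23, Σ1 = 5, Σh·P = -152, ΣP = -30.)
Eliminating β: 5·(row 1) − 23·(row 2) gives 116·α = 5·(-152) − 23·(-30) = -70, so α = -35/58.
Then β = ((-30) − 23·(-35/58))/5 = -187/58.
Residuals: -91/58, 30/29, 95/58, -67/58, 3/58; SSR = 219/29.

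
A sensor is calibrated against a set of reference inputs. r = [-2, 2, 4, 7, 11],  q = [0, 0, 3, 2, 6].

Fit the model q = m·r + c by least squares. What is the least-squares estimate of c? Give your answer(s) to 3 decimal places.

c = 0.226

From the data, Σr·r = 194, Σr = 22, Σ1 = 5.
For Mᵀq: Σr·q = 92, Σq = 11.
MᵀM·[m, c]ᵀ = Mᵀq becomes [[194, 22]; [22, 5]]·[m, c]ᵀ = [92, 11]ᵀ.
det = 194·5 − 22² = 486.
m = (92·5 − 22·11)/486 = 109/243; c = (194·11 − 22·92)/486 = 55/243.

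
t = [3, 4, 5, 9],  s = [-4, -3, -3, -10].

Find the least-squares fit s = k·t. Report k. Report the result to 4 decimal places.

Entries of XᵀX: Σt·t = 131.
Moment sums: Σt·s = -129.
Normal equations: [[131]]·[k]ᵀ = [-129]ᵀ.
Hence k = -129 / 131 ≈ -0.984733.

k = -0.9847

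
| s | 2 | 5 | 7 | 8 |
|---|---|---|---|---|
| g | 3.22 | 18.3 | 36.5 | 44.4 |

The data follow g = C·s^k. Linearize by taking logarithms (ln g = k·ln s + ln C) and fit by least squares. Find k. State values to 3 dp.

k = 1.910

Linearized form: ln g = k·ln s + ln C. From the 4 transformed points,
XᵀX = [[11.1814, 6.3279]; [6.3279, 4]], rhs = [20.3769, 11.4668]ᵀ  (here Σln s = 6.3279, Σ(ln s)² = 11.1814, Σln g = 11.4668, Σln s·ln g = 20.3769).
Slope k = (n·Σln s·ln g − Σln s·Σln g)/(n·Σ(ln s)² − (Σln s)²) = (4·20.3769 − 6.3279·11.4668)/4.6828 = 1.91045; ln C = (Σln g − k·Σln s)/n = -0.15559.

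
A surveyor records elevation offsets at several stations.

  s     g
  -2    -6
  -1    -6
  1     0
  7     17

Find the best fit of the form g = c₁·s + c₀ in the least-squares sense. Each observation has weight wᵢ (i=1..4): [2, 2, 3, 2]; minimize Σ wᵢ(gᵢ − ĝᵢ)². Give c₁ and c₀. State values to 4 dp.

Normal-equation sums: Σwᵢ·s·s = 111, Σwᵢ·s = 11, Σwᵢ·1 = 9.
And Σwᵢ·s·g = 274, Σwᵢ·g = 10.
So XᵀWX·[c₁, c₀]ᵀ = XᵀWg: [[111, 11]; [11, 9]]·[c₁, c₀]ᵀ = [274, 10]ᵀ.
Determinant 111·9 − 11² = 878.
c₁ = (274·9 − 11·10)/878 = 1178/439; c₀ = (111·10 − 11·274)/878 = -952/439.

c₁ = 2.6834, c₀ = -2.1686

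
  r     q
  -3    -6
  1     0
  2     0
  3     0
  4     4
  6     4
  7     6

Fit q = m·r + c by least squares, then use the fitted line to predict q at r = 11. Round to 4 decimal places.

q̂ = 10.5385

From the data, Σr·r = 124, Σr = 20, Σ1 = 7.
Moment sums: Σr·q = 100, Σq = 8.
So MᵀM·[m, c]ᵀ = Mᵀq: [[124, 20]; [20, 7]]·[m, c]ᵀ = [100, 8]ᵀ.
Eliminating c: 7·(row 1) − 20·(row 2) gives 468·m = 7·100 − 20·8 = 540, so m = 15/13.
Then c = (8 − 20·(15/13))/7 = -28/13.
At r = 11: q̂ = (15/13)·(11) + (-28/13)·(1) = 137/13.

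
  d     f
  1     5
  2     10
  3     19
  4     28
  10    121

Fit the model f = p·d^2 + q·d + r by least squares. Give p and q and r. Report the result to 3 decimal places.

p = 0.857, q = 3.500, r = 0.321

The normal equations are: 10354·p + 1100·q + 130·r = 12764;  1100·p + 130·q + 20·r = 1404;  130·p + 20·q + 5·r = 183.
Inverting the 3×3 Gram matrix, [p, q, r]ᵀ = [527/615, 10762/3075, 329/1025]ᵀ.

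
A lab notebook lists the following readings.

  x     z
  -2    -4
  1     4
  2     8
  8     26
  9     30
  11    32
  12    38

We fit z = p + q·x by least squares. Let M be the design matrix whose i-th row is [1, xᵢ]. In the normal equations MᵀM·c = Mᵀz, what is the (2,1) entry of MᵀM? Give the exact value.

Row 2 ↔ basis x, column 1 ↔ basis 1, so (MᵀM)_{2,1} = Σᵢ x = (-2)·(1) + (1)·(1) + (2)·(1) + (8)·(1) + (9)·(1) + (11)·(1) + (12)·(1) = 41.

41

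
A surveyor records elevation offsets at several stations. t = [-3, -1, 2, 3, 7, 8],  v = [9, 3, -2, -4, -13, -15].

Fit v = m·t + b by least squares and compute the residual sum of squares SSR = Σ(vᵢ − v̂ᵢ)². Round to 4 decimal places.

SSR = 1.8750

Normal-equation sums: Σt·t = 136, Σt = 16, Σ1 = 6.
For Xᵀv: Σt·v = -257, Σv = -22.
Δ = 136·6 − 16² = 560.
m = ((-257)·6 − 16·(-22))/560 = -17/8; b = (136·(-22) − 16·(-257))/560 = 2.
Residuals: 5/8, -9/8, 1/4, 3/8, -1/8, 0; SSR = 15/8.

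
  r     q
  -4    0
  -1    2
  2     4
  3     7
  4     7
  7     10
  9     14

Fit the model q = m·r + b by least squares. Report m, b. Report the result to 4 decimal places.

m = 1.0541, b = 3.2740

From the data, Σr·r = 176, Σr = 20, Σ1 = 7.
Right-hand side: Σr·q = 251, Σq = 44.
XᵀX·[m, b]ᵀ = Xᵀq becomes [[176, 20]; [20, 7]]·[m, b]ᵀ = [251, 44]ᵀ.
Eliminating b: 7·(row 1) − 20·(row 2) gives 832·m = 7·251 − 20·44 = 877, so m = 877/832.
Then b = (44 − 20·(877/832))/7 = 681/208.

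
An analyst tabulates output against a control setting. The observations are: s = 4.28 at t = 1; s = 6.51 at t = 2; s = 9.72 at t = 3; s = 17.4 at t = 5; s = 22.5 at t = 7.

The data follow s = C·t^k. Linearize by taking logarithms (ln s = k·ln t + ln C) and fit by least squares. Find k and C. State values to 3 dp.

With ln sᵢ as the transformed response and ln tᵢ as the regressor:
Σln t = 5.3471, Σ(ln t)² = 8.0643, Σln s = 11.5715, Σln t·ln s = 14.4529.
Equations: 8.0643·k + 5.3471·ln C = 14.4529;  5.3471·k + 5·ln C = 11.5715.
Δ = 8.0643·5 − (5.3471)² = 11.7297; k = (14.4529·5 − 5.3471·11.5715)/11.7297 = 0.88583, ln C = (8.0643·11.5715 − 5.3471·14.4529)/11.7297 = 1.36697, so C = exp(1.36697) = 3.92344.

k = 0.886, C = 3.923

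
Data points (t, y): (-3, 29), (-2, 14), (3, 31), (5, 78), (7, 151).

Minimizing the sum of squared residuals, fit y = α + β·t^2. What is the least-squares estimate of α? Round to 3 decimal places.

α = 2.365

The normal system AᵀA·[α, β]ᵀ = Aᵀy is [[5, 96]; [96, 3204]]·[α, β]ᵀ = [303, 9945]ᵀ.
det = 5·3204 − 96² = 6804.
α = (303·3204 − 96·9945)/6804 = 149/63; β = (5·9945 − 96·303)/6804 = 2293/756.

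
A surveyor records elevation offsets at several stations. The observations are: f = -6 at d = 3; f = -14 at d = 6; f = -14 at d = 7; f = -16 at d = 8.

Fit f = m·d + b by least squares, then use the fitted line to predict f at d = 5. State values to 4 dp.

f̂ = -10.5000

From the data, Σd·d = 158, Σd = 24, Σ1 = 4.
Right-hand side: Σd·f = -328, Σf = -50.
Eliminating b: 4·(row 1) − 24·(row 2) gives 56·m = 4·(-328) − 24·(-50) = -112, so m = -2.
Then b = ((-50) − 24·(-2))/4 = -1/2.
At d = 5: f̂ = (-2)·(5) + (-1/2)·(1) = -21/2.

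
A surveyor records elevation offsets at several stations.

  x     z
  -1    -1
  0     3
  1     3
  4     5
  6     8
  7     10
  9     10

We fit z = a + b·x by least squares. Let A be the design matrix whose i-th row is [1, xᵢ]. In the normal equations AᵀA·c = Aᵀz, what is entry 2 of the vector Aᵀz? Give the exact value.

Entry 2 ↔ basis x, so (Aᵀz)_{2} = Σᵢ (x)·zᵢ = (-1)·(-1) + (0)·(3) + (1)·(3) + (4)·(5) + (6)·(8) + (7)·(10) + (9)·(10) = 232.

232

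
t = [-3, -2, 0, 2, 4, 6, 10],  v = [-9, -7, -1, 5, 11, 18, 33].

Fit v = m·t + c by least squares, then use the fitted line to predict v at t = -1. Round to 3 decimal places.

v̂ = -3.906

Sums needed: Σt·t = 169, Σt = 17, Σ1 = 7.
Moment sums: Σt·v = 533, Σv = 50.
Normal equations: [[169, 17]; [17, 7]]·[m, c]ᵀ = [533, 50]ᵀ.
Eliminating c: 7·(row 1) − 17·(row 2) gives 894·m = 7·533 − 17·50 = 2881, so m = 2881/894.
Then c = (50 − 17·(2881/894))/7 = -611/894.
At t = -1: v̂ = (2881/894)·(-1) + (-611/894)·(1) = -582/149.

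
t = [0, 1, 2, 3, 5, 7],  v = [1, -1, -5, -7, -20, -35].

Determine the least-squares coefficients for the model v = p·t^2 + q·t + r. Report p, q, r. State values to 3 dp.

Compute the Gram sums: Σt^2·t^2 = 3124, Σt^2·t = 504, Σt^2 = 88, Σt·t = 88, Σt = 18, Σ1 = 6.
Right-hand side: Σt^2·v = -2299, Σt·v = -377, Σv = -67.
AᵀA·[p, q, r]ᵀ = Aᵀv becomes [[3124, 504, 88]; [504, 88, 18]; [88, 18, 6]]·[p, q, r]ᵀ = [-2299, -377, -67]ᵀ.
Row-reducing yields p = -3773/7100, q = -506/355, r = 3207/3550.

p = -0.531, q = -1.425, r = 0.903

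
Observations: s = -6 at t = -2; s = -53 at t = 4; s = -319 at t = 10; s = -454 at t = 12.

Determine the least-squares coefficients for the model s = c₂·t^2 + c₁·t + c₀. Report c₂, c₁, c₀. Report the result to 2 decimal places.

c₂ = -3.02, c₁ = -1.90, c₀ = 2.39

Normal-equation sums: Σt^2·t^2 = 31008, Σt^2·t = 2784, Σt^2 = 264, Σt·t = 264, Σt = 24, Σ1 = 4.
Right-hand side: Σt^2·s = -98148, Σt·s = -8838, Σs = -832.
So AᵀA·[c₂, c₁, c₀]ᵀ = Aᵀs: [[31008, 2784, 264]; [2784, 264, 24]; [264, 24, 4]]·[c₂, c₁, c₀]ᵀ = [-98148, -8838, -832]ᵀ.
Inverting the 3×3 Gram matrix, [c₂, c₁, c₀]ᵀ = [-199/66, -1253/660, 263/110]ᵀ.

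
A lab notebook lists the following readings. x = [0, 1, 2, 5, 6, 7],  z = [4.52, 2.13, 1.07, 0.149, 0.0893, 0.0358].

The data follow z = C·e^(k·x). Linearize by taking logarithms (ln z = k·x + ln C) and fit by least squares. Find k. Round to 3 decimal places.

Taking logs, ln z = k·x + ln C, so regress ln z on x.
Σx = 21.0000, Σ(x)² = 115.0000, Σln z = -5.3171, Σx·ln z = -46.4308.
Normal system: [[115.0000, 21.0000]; [21.0000, 6]]·[k, ln C]ᵀ = [-46.4308, -5.3171]ᵀ.
Δ = 115.0000·6 − (21.0000)² = 249.0000; k = (-46.4308·6 − 21.0000·-5.3171)/249.0000 = -0.67039, ln C = (115.0000·-5.3171 − 21.0000·-46.4308)/249.0000 = 1.46017.

k = -0.670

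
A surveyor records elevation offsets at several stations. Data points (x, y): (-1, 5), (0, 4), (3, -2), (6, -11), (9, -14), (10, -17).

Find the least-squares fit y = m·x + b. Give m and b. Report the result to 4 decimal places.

m = -2.0427, b = 3.3586

Normal-equation sums: Σx·x = 227, Σx = 27, Σ1 = 6.
And Σx·y = -373, Σy = -35.
Normal equations: [[227, 27]; [27, 6]]·[m, b]ᵀ = [-373, -35]ᵀ.
Determinant 227·6 − 27² = 633.
m = ((-373)·6 − 27·(-35))/633 = -431/211; b = (227·(-35) − 27·(-373))/633 = 2126/633.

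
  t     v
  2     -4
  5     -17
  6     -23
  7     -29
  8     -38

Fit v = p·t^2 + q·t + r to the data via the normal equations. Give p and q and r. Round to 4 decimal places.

p = -0.4542, q = -1.0513, r = -0.1429

Entries of XᵀX: Σt^2·t^2 = 8434, Σt^2·t = 1204, Σt^2 = 178, Σt·t = 178, Σt = 28, Σ1 = 5.
For Xᵀv: Σt^2·v = -5122, Σt·v = -738, Σv = -111.
XᵀX·[p, q, r]ᵀ = Xᵀv becomes [[8434, 1204, 178]; [1204, 178, 28]; [178, 28, 5]]·[p, q, r]ᵀ = [-5122, -738, -111]ᵀ.
Row-reducing yields p = -124/273, q = -41/39, r = -1/7.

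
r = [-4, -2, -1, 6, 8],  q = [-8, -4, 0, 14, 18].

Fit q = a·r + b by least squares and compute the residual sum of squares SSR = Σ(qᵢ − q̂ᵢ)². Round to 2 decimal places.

SSR = 2.01

Compute the Gram sums: Σr·r = 121, Σr = 7, Σ1 = 5.
For Xᵀq: Σr·q = 268, Σq = 20.
So XᵀX·[a, b]ᵀ = Xᵀq: [[121, 7]; [7, 5]]·[a, b]ᵀ = [268, 20]ᵀ.
det = 121·5 − 7² = 556.
a = (268·5 − 7·20)/556 = 300/139; b = (121·20 − 7·268)/556 = 136/139.
Residuals: -48/139, -92/139, 164/139, 10/139, -34/139; SSR = 280/139.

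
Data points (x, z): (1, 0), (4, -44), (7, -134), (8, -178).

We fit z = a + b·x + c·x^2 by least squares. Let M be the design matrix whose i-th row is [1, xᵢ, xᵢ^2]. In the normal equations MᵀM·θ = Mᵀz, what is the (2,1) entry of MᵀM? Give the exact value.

Row 2 ↔ basis x, column 1 ↔ basis 1, so (MᵀM)_{2,1} = Σᵢ x = (1)·(1) + (4)·(1) + (7)·(1) + (8)·(1) = 20.

20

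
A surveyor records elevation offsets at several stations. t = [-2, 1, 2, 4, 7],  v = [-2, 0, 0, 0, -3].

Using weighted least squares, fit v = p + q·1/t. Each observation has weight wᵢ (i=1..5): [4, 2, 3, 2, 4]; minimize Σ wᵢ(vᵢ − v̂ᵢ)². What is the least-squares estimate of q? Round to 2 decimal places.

q = 1.63

Sums needed: Σwᵢ·1 = 15, Σwᵢ·1/t = 18/7, Σwᵢ·1/t·1/t = 1551/392.
For MᵀWv: Σwᵢ·v = -20, Σwᵢ·1/t·v = 16/7.
Normal equations: [[15, 18/7]; [18/7, 1551/392]]·[p, q]ᵀ = [-20, 16/7]ᵀ.
Eliminating q: (1551/392)·(row 1) − (18/7)·(row 2) gives (20673/392)·p = (1551/392)·(-20) − (18/7)·(16/7) = -8331/98, so p = -11108/6891.
Then q = ((16/7) − (18/7)·(-11108/6891))/(1551/392) = 11200/6891.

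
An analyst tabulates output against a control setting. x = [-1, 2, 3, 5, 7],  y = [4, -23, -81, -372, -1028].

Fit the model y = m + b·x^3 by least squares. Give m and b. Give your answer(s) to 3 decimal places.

The normal system MᵀM·[m, b]ᵀ = Mᵀy is [[5, 502]; [502, 134068]]·[m, b]ᵀ = [-1500, -401479]ᵀ.
Eliminating b: 134068·(row 1) − 502·(row 2) gives 418336·m = 134068·(-1500) − 502·(-401479) = 440458, so m = 220229/209168.
Then b = ((-401479) − 502·(220229/209168))/134068 = -1254395/418336.

m = 1.053, b = -2.999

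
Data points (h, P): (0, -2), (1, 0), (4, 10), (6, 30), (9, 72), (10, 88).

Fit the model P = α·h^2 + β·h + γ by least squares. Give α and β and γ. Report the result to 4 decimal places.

α = 0.9694, β = -0.6701, γ = -1.4558

Sums needed: Σh^2·h^2 = 18114, Σh^2·h = 2010, Σh^2 = 234, Σh·h = 234, Σh = 30, Σ1 = 6.
Right-hand side: Σh^2·P = 15872, Σh·P = 1748, ΣP = 198.
Inverting the 3×3 Gram matrix, [α, β, γ]ᵀ = [95/98, -197/294, -214/147]ᵀ.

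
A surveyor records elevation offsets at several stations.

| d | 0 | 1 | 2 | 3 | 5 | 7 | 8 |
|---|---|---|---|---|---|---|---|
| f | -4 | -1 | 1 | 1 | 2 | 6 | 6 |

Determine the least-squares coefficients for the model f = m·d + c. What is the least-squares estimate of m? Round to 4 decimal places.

m = 1.1392

Setting ∂/∂m … = 0 gives: 152·m + 26·c = 104;  26·m + 7·c = 11.
(Σd·d = 152, Σd = 26, Σ1 = 7, Σd·f = 104, Σf = 11.)
det = 152·7 − 26² = 388.
m = (104·7 − 26·11)/388 = 221/194; c = (152·11 − 26·104)/388 = -258/97.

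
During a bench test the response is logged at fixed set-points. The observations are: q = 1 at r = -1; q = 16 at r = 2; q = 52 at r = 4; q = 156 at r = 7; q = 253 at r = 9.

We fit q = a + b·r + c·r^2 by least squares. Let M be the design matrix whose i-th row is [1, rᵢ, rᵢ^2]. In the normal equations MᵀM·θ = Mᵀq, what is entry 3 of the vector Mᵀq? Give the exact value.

Entry 3 ↔ basis r^2, so (Mᵀq)_{3} = Σᵢ (r^2)·qᵢ = (1)·(1) + (4)·(16) + (16)·(52) + (49)·(156) + (81)·(253) = 29034.

29034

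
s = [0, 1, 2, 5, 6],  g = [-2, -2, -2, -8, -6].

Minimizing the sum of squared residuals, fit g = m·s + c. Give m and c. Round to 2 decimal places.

m = -0.97, c = -1.28

Setting ∂/∂m … = 0 gives: 66·m + 14·c = -82;  14·m + 5·c = -20.
Determinant 66·5 − 14² = 134.
m = ((-82)·5 − 14·(-20))/134 = -65/67; c = (66·(-20) − 14·(-82))/134 = -86/67.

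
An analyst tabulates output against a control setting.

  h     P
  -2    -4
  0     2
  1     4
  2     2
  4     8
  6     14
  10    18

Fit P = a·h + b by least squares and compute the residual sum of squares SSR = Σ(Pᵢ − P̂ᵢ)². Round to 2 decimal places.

Entries of MᵀM: Σh·h = 161, Σh = 21, Σ1 = 7.
Right-hand side: Σh·P = 312, ΣP = 44.
MᵀM·[a, b]ᵀ = MᵀP becomes [[161, 21]; [21, 7]]·[a, b]ᵀ = [312, 44]ᵀ.
Eliminating b: 7·(row 1) − 21·(row 2) gives 686·a = 7·312 − 21·44 = 1260, so a = 90/49.
Then b = (44 − 21·(90/49))/7 = 38/49.
Residuals: -54/49, 60/49, 68/49, -120/49, -6/49, 108/49, -8/7; SSR = 824/49.

SSR = 16.82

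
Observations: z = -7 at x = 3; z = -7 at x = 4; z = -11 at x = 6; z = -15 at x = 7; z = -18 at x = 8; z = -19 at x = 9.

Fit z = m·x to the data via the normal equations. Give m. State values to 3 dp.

Forming AᵀA = [[255]] and Aᵀz = [-535]ᵀ gives AᵀA·[m]ᵀ = Aᵀz.
Hence m = -535 / 255 ≈ -2.09804.

m = -2.098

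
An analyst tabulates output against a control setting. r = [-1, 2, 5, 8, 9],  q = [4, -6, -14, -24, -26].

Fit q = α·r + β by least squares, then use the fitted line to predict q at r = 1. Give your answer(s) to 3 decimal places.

The normal equations are: 175·α + 23·β = -512;  23·α + 5·β = -66.
(Σr·r = 175, Σr = 23, Σ1 = 5, Σr·q = -512, Σq = -66.)
Eliminating β: 5·(row 1) − 23·(row 2) gives 346·α = 5·(-512) − 23·(-66) = -1042, so α = -521/173.
Then β = ((-66) − 23·(-521/173))/5 = 113/173.
At r = 1: q̂ = (-521/173)·(1) + (113/173)·(1) = -408/173.

q̂ = -2.358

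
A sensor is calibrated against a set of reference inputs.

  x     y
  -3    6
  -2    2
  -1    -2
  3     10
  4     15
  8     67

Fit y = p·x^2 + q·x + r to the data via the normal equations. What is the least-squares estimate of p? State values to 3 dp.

Compute the Gram sums: Σx^2·x^2 = 4531, Σx^2·x = 567, Σx^2 = 103, Σx·x = 103, Σx = 9, Σ1 = 6.
Moment sums: Σx^2·y = 4678, Σx·y = 606, Σy = 98.
Normal equations: [[4531, 567, 103]; [567, 103, 9]; [103, 9, 6]]·[p, q, r]ᵀ = [4678, 606, 98]ᵀ.
Inverting the 3×3 Gram matrix, [p, q, r]ᵀ = [5371/5258, 201/478, -4819/2629]ᵀ.

p = 1.021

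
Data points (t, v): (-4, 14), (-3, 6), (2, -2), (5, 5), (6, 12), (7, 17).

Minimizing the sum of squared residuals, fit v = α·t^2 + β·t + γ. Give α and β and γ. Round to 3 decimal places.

Forming XᵀX = [[4675, 601, 139]; [601, 139, 13]; [139, 13, 6]] and Xᵀv = [1660, 138, 52]ᵀ gives XᵀX·[α, β, γ]ᵀ = Xᵀv.
Solving the 3×3 system (Gaussian elimination) gives α = 18373/30576, β = -42715/30576, γ = -5675/2548.

α = 0.601, β = -1.397, γ = -2.227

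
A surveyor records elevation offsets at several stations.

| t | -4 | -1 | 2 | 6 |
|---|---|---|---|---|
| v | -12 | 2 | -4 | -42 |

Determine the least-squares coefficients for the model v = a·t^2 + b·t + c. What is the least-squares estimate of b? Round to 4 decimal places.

b = -0.8314

Setting ∂/∂a … = 0 gives: 1569·a + 159·b + 57·c = -1718;  159·a + 57·b + 3·c = -214;  57·a + 3·b + 4·c = -56.
(Σt^2·t^2 = 1569, Σt^2·t = 159, Σt^2 = 57, Σt·t = 57, Σt = 3, Σ1 = 4, Σt^2·v = -1718, Σt·v = -214, Σv = -56.)
Row-reducing yields a = -1125/1034, b = -2579/3102, c = 100/47.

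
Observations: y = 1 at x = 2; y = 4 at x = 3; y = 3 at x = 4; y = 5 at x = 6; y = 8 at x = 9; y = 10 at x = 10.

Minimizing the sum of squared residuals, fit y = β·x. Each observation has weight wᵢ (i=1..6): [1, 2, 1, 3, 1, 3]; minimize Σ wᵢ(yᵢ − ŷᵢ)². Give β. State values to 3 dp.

Normal-equation sums: Σwᵢ·x·x = 527.
Right-hand side: Σwᵢ·x·y = 500.
Hence β = 500 / 527 ≈ 0.948767.

β = 0.949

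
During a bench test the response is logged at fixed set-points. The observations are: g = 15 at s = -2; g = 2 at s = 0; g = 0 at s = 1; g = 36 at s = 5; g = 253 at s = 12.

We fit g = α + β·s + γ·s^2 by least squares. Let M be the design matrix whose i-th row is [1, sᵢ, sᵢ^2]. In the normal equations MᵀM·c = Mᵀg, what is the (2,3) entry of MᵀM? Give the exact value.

Row 2 ↔ basis s, column 3 ↔ basis s^2, so (MᵀM)_{2,3} = Σᵢ (s)·(s^2) = (-2)·(4) + (0)·(0) + (1)·(1) + (5)·(25) + (12)·(144) = 1846.

1846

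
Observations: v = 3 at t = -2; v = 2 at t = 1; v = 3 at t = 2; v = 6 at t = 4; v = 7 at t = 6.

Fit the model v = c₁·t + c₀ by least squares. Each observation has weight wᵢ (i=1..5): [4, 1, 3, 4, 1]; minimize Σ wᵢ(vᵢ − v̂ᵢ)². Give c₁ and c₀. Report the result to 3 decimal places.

c₁ = 0.492, c₀ = 3.359

With design matrix X, XᵀWX = [[129, 21]; [21, 13]] and XᵀWv = [134, 54]ᵀ.
Eliminating c₀: 13·(row 1) − 21·(row 2) gives 1236·c₁ = 13·134 − 21·54 = 608, so c₁ = 152/309.
Then c₀ = (54 − 21·(152/309))/13 = 346/103.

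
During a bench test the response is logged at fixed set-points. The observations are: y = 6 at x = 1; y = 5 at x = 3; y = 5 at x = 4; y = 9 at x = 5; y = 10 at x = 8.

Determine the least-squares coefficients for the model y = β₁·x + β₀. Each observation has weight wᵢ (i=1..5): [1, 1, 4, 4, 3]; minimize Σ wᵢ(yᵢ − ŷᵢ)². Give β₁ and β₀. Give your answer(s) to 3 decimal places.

The normal system MᵀWM·[β₁, β₀]ᵀ = MᵀWy is [[366, 64]; [64, 13]]·[β₁, β₀]ᵀ = [521, 97]ᵀ.
det = 366·13 − 64² = 662.
β₁ = (521·13 − 64·97)/662 = 565/662; β₀ = (366·97 − 64·521)/662 = 1079/331.

β₁ = 0.853, β₀ = 3.260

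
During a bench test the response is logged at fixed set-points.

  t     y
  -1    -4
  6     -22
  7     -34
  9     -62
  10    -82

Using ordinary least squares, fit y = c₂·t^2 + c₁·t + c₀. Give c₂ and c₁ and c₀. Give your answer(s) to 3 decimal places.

c₂ = -1.114, c₁ = 2.999, c₀ = 0.087

Entries of MᵀM: Σt^2·t^2 = 20259, Σt^2·t = 2287, Σt^2 = 267, Σt·t = 267, Σt = 31, Σ1 = 5.
And Σt^2·y = -15684, Σt·y = -1744, Σy = -204.
Normal equations: [[20259, 2287, 267]; [2287, 267, 31]; [267, 31, 5]]·[c₂, c₁, c₀]ᵀ = [-15684, -1744, -204]ᵀ.
Inverting the 3×3 Gram matrix, [c₂, c₁, c₀]ᵀ = [-34787/31232, 93651/31232, 681/7808]ᵀ.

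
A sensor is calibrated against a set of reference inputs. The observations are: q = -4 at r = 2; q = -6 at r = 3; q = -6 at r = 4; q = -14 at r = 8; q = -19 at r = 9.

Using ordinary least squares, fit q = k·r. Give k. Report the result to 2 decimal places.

Entries of AᵀA: Σr·r = 174.
For Aᵀq: Σr·q = -333.
Hence k = -333 / 174 ≈ -1.91379.

k = -1.91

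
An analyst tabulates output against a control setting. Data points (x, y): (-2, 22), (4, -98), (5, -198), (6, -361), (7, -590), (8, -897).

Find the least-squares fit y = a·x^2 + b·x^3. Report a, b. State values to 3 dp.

Entries of AᵀA: Σx^2·x^2 = 8690, Σx^2·x^3 = 61468, Σx^3·x^3 = 446234.
And Σx^2·y = -105744, Σx^3·y = -770808.
Normal equations: [[8690, 61468]; [61468, 446234]]·[a, b]ᵀ = [-105744, -770808]ᵀ.
Eliminating b: 446234·(row 1) − 61468·(row 2) gives 99458436·a = 446234·(-105744) − 61468·(-770808) = 193458048, so a = 2303072/1184029.
Then b = ((-770808) − 61468·(2303072/1184029))/446234 = -214772/107639.

a = 1.945, b = -1.995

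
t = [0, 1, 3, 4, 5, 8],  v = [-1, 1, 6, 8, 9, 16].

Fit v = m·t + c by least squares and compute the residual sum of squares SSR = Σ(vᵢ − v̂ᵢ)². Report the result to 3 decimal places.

SSR = 1.012

Compute the Gram sums: Σt·t = 115, Σt = 21, Σ1 = 6.
Moment sums: Σt·v = 224, Σv = 39.
So XᵀX·[m, c]ᵀ = Xᵀv: [[115, 21]; [21, 6]]·[m, c]ᵀ = [224, 39]ᵀ.
Eliminating c: 6·(row 1) − 21·(row 2) gives 249·m = 6·224 − 21·39 = 525, so m = 175/83.
Then c = (39 − 21·(175/83))/6 = -73/83.
Residuals: -10/83, -19/83, 46/83, 37/83, -55/83, 1/83; SSR = 84/83.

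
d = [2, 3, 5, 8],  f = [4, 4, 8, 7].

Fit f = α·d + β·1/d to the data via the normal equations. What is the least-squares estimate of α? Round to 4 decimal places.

From the data, Σd·d = 102, Σd·1/d = 4, Σ1/d·1/d = 6001/14400.
Right-hand side: Σd·f = 116, Σ1/d·f = 697/120.
Normal equations: [[102, 4]; [4, 6001/14400]]·[α, β]ᵀ = [116, 697/120]ᵀ.
det = 102·(6001/14400) − 4² = 63617/2400.
α = (116·(6001/14400) − 4·(697/120))/(63617/2400) = 180778/190851; β = (102·(697/120) − 4·116)/(63617/2400) = 308280/63617.

α = 0.9472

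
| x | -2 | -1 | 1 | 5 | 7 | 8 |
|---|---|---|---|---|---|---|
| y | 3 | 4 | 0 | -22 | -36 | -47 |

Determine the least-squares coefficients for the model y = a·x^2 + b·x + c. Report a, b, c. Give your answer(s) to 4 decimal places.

a = -0.5180, b = -1.9363, c = 1.9081

Forming MᵀM = [[7140, 972, 144]; [972, 144, 18]; [144, 18, 6]] and Mᵀy = [-5306, -748, -98]ᵀ gives MᵀM·[a, b, c]ᵀ = Mᵀy.
Solving the 3×3 system (Gaussian elimination) gives a = -115/222, b = -3224/1665, c = 353/185.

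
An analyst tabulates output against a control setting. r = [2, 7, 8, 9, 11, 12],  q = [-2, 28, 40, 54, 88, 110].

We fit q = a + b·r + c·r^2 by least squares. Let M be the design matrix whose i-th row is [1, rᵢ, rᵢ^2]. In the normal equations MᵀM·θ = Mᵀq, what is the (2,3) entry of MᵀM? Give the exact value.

4651

Row 2 ↔ basis r, column 3 ↔ basis r^2, so (MᵀM)_{2,3} = Σᵢ (r)·(r^2) = (2)·(4) + (7)·(49) + (8)·(64) + (9)·(81) + (11)·(121) + (12)·(144) = 4651.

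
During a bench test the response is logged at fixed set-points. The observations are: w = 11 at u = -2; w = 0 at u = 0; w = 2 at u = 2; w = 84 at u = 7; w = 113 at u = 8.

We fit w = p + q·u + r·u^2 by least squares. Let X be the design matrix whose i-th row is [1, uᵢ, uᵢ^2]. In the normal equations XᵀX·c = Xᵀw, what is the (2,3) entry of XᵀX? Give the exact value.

855

Row 2 ↔ basis u, column 3 ↔ basis u^2, so (XᵀX)_{2,3} = Σᵢ (u)·(u^2) = (-2)·(4) + (0)·(0) + (2)·(4) + (7)·(49) + (8)·(64) = 855.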